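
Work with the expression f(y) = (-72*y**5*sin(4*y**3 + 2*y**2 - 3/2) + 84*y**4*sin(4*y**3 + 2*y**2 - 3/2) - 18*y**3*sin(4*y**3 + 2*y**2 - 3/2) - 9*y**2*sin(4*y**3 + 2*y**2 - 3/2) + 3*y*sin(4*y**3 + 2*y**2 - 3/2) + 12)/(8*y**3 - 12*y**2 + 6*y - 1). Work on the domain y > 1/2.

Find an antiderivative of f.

An antiderivative is F(y) = 3*((2*y - 1)**2*cos(4*y**3 + 2*y**2 - 3/2) - 4)/(4*(2*y - 1)**2).

A first test for any F(y): its y-derivative must equal f(y) identically.
Check: d/dy[3*((2*y - 1)**2*cos(4*y**3 + 2*y**2 - 3/2) - 4)/(4*(2*y - 1)**2)] = (-72*y**5*sin(4*y**3 + 2*y**2 - 3/2) + 84*y**4*sin(4*y**3 + 2*y**2 - 3/2) - 18*y**3*sin(4*y**3 + 2*y**2 - 3/2) - 9*y**2*sin(4*y**3 + 2*y**2 - 3/2) + 3*y*sin(4*y**3 + 2*y**2 - 3/2) + 12)/(8*y**3 - 12*y**2 + 6*y - 1) = f(y).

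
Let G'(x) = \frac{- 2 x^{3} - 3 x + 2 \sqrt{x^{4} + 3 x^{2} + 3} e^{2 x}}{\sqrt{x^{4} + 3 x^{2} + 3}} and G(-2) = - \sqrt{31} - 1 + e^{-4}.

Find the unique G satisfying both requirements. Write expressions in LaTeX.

G(x) = - \sqrt{x^{4} + 3 x^{2} + 3} + e^{2 x} - 1

Check a candidate G(x) by differentiating: d/dx[G] must match the given G'(x).
A general antiderivative is - \sqrt{x^{4} + 3 x^{2} + 3} + e^{2 x} + C.
The condition gives C = - \sqrt{31} - 1 + e^{-4} - (- \sqrt{31} + e^{-4}) = -1.
So G(x) = - \sqrt{x^{4} + 3 x^{2} + 3} + e^{2 x} - 1.
Check: d/dx[- \sqrt{x^{4} + 3 x^{2} + 3} + e^{2 x} - 1] = \frac{- 2 x^{3} - 3 x + 2 \sqrt{x^{4} + 3 x^{2} + 3} e^{2 x}}{\sqrt{x^{4} + 3 x^{2} + 3}} = G'(x).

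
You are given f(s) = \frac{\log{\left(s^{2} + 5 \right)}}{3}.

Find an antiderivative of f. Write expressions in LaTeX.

An antiderivative is F(s) = \frac{s \log{\left(s^{2} + 5 \right)}}{3} - \frac{2 s}{3} + \frac{2 \sqrt{5} \operatorname{atan}{\left(\frac{\sqrt{5} s}{5} \right)}}{3}.

A first test for any F(s): its s-derivative must equal f(s) identically.
Check: d/ds[\frac{s \log{\left(s^{2} + 5 \right)}}{3} - \frac{2 s}{3} + \frac{2 \sqrt{5} \operatorname{atan}{\left(\frac{\sqrt{5} s}{5} \right)}}{3}] = \frac{\log{\left(s^{2} + 5 \right)}}{3} = f(s).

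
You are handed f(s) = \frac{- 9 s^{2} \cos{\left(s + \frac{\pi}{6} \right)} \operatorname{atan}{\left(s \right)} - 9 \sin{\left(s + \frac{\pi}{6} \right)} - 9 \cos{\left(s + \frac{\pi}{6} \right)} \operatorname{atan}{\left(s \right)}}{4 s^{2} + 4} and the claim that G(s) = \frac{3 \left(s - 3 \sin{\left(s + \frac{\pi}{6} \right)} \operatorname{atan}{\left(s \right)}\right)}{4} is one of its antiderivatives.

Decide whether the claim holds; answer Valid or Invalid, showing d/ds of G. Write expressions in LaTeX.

d/ds[G] = \frac{- 9 s^{2} \cos{\left(s + \frac{\pi}{6} \right)} \operatorname{atan}{\left(s \right)} + 3 s^{2} - 9 \sin{\left(s + \frac{\pi}{6} \right)} - 9 \cos{\left(s + \frac{\pi}{6} \right)} \operatorname{atan}{\left(s \right)} + 3}{4 s^{2} + 4}
d/ds[G] - f(s) = \frac{3}{4} != 0.

Invalid: d/ds[G] - f = \frac{3}{4}, which is not 0.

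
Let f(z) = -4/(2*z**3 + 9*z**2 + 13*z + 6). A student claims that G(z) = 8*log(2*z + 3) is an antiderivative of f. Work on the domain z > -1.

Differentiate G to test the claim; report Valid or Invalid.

d/dz[G] = 16/(2*z + 3)
d/dz[G] - f(z) = (8*z + 12)/(z**2 + 3*z + 2) != 0.

Invalid: d/dz[G] - f = (8*z + 12)/(z**2 + 3*z + 2), which is not 0.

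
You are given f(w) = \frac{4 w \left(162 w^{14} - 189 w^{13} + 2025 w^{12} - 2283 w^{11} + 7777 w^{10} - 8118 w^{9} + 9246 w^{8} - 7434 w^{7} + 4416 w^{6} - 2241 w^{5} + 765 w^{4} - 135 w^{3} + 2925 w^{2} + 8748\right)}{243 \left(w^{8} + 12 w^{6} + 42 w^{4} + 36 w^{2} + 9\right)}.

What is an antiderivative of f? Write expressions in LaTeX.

Any candidate F(w) must reproduce f(w) exactly when differentiated.
Check: d/dw[\frac{w^{4} \left(3 w - 1\right)^{4} \left(w^{4} + 6 w^{2} + 3\right) - 2916}{243 \left(w^{4} + 6 w^{2} + 3\right)}] = \frac{648 w^{15} - 756 w^{14} + 8100 w^{13} - 9132 w^{12} + 31108 w^{11} - 32472 w^{10} + 36984 w^{9} - 29736 w^{8} + 17664 w^{7} - 8964 w^{6} + 3060 w^{5} - 540 w^{4} + 11700 w^{3} + 34992 w}{243 w^{8} + 2916 w^{6} + 10206 w^{4} + 8748 w^{2} + 2187}, which equals f(w).

An antiderivative is F(w) = \frac{w^{4} \left(3 w - 1\right)^{4} \left(w^{4} + 6 w^{2} + 3\right) - 2916}{243 \left(w^{4} + 6 w^{2} + 3\right)}.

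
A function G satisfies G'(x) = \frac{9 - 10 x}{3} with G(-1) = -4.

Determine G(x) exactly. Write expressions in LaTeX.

G(x) = - \frac{5 x^{2}}{3} + 3 x + \frac{2}{3}

Recover the given G'(x) by differentiating a candidate G(x); any mismatch rules it out.
A general antiderivative is - \frac{5 x^{2}}{3} + 3 x - \frac{4}{3} + C.
The condition gives C = -4 - (-6) = 2.
So G(x) = - \frac{5 x^{2}}{3} + 3 x + \frac{2}{3}.
Check: d/dx[- \frac{5 x^{2}}{3} + 3 x + \frac{2}{3}] = 3 - \frac{10 x}{3}, which equals G'(x).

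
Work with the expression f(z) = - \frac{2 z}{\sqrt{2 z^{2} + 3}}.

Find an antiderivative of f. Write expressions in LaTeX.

The substitution u = 2 z^{2} + 3 works: f is exactly (dF/du)*(du/dz) for that inner function.
Check: d/dz[- \sqrt{2 z^{2} + 3}] = - \frac{2 z}{\sqrt{2 z^{2} + 3}} = f(z).

An antiderivative is F(z) = - \sqrt{2 z^{2} + 3}.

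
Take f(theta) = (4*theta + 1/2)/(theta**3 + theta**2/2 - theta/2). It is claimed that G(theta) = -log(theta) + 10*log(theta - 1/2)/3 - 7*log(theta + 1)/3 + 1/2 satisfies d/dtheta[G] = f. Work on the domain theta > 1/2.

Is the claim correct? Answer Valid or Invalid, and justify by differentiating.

d/dtheta[G] = (8*theta + 1)/(2*theta**3 + theta**2 - theta)
This equals f(theta) exactly, so the claim holds.

Valid: G'(theta) = f(theta).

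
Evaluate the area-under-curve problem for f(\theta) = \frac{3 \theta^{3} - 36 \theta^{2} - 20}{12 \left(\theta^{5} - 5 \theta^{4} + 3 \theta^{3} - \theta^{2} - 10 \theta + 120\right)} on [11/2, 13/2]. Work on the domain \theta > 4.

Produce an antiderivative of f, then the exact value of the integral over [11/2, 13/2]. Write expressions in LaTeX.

Antiderivative: F(\theta) = \frac{- 12120 \log{\left(\theta - 4 \right)} + 14202 \log{\left(\theta - 3 \right)} - 2632 \log{\left(\theta + 2 \right)} + 275 \log{\left(\theta^{2} + 5 \right)} + 2390 \sqrt{5} \operatorname{atan}{\left(\frac{\sqrt{5} \theta}{5} \right)}}{45360}; value = - \frac{4387 \log{\left(\frac{5}{2} \right)}}{7560} - \frac{239 \sqrt{5} \operatorname{atan}{\left(\frac{11 \sqrt{5}}{10} \right)}}{4536} - \frac{47 \log{\left(\frac{17}{2} \right)}}{810} - \frac{55 \log{\left(\frac{141}{4} \right)}}{9072} + \frac{55 \log{\left(\frac{189}{4} \right)}}{9072} + \frac{101 \log{\left(\frac{3}{2} \right)}}{378} + \frac{47 \log{\left(\frac{15}{2} \right)}}{810} + \frac{239 \sqrt{5} \operatorname{atan}{\left(\frac{13 \sqrt{5}}{10} \right)}}{4536} + \frac{263 \log{\left(\frac{7}{2} \right)}}{840}

Factor the denominator (12 \left(\theta - 4\right) \left(\theta - 3\right) \left(\theta + 2\right) \left(\theta^{2} + 5\right)) and decompose: f = \frac{5 \left(11 \theta + 239\right)}{4536 \left(\theta^{2} + 5\right)} - \frac{47}{810 \left(\theta + 2\right)} + \frac{263}{840 \left(\theta - 3\right)} - \frac{101}{378 \left(\theta - 4\right)}; each piece integrates to a log, atan, or power term.
F(\theta) = \frac{- 12120 \log{\left(\theta - 4 \right)} + 14202 \log{\left(\theta - 3 \right)} - 2632 \log{\left(\theta + 2 \right)} + 275 \log{\left(\theta^{2} + 5 \right)} + 2390 \sqrt{5} \operatorname{atan}{\left(\frac{\sqrt{5} \theta}{5} \right)}}{45360} is an antiderivative of f.
Check: d/d\theta[\frac{- 12120 \log{\left(\theta - 4 \right)} + 14202 \log{\left(\theta - 3 \right)} - 2632 \log{\left(\theta + 2 \right)} + 275 \log{\left(\theta^{2} + 5 \right)} + 2390 \sqrt{5} \operatorname{atan}{\left(\frac{\sqrt{5} \theta}{5} \right)}}{45360}] = \frac{3 \theta^{3} - 36 \theta^{2} - 20}{12 \theta^{5} - 60 \theta^{4} + 36 \theta^{3} - 12 \theta^{2} - 120 \theta + 1440}, which equals f(\theta).
F(13/2) = - \frac{101 \log{\left(\frac{5}{2} \right)}}{378} - \frac{47 \log{\left(\frac{17}{2} \right)}}{810} + \frac{55 \log{\left(\frac{189}{4} \right)}}{9072} + \frac{239 \sqrt{5} \operatorname{atan}{\left(\frac{13 \sqrt{5}}{10} \right)}}{4536} + \frac{263 \log{\left(\frac{7}{2} \right)}}{840}; F(11/2) = - \frac{47 \log{\left(\frac{15}{2} \right)}}{810} - \frac{101 \log{\left(\frac{3}{2} \right)}}{378} + \frac{55 \log{\left(\frac{141}{4} \right)}}{9072} + \frac{239 \sqrt{5} \operatorname{atan}{\left(\frac{11 \sqrt{5}}{10} \right)}}{4536} + \frac{263 \log{\left(\frac{5}{2} \right)}}{840}.
Integral = F(13/2) - F(11/2) = - \frac{4387 \log{\left(\frac{5}{2} \right)}}{7560} - \frac{239 \sqrt{5} \operatorname{atan}{\left(\frac{11 \sqrt{5}}{10} \right)}}{4536} - \frac{47 \log{\left(\frac{17}{2} \right)}}{810} - \frac{55 \log{\left(\frac{141}{4} \right)}}{9072} + \frac{55 \log{\left(\frac{189}{4} \right)}}{9072} + \frac{101 \log{\left(\frac{3}{2} \right)}}{378} + \frac{47 \log{\left(\frac{15}{2} \right)}}{810} + \frac{239 \sqrt{5} \operatorname{atan}{\left(\frac{13 \sqrt{5}}{10} \right)}}{4536} + \frac{263 \log{\left(\frac{7}{2} \right)}}{840}.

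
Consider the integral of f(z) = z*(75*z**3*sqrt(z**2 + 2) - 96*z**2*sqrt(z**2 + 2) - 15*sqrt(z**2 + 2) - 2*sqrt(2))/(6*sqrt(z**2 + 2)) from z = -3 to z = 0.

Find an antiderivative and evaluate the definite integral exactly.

Antiderivative: F(z) = 5*z**5/2 - 4*z**4 - 5*z**2/4 - sqrt(2)*sqrt(z**2 + 2)/3; value = sqrt(22)/3 + 11305/12

Since d/dz undoes antidifferentiation here, F'(z) = f(z) is required of F(z).
F(z) = 5*z**5/2 - 4*z**4 - 5*z**2/4 - sqrt(2)*sqrt(z**2 + 2)/3 is an antiderivative of f.
Check: d/dz[5*z**5/2 - 4*z**4 - 5*z**2/4 - sqrt(2)*sqrt(z**2 + 2)/3] = (75*z**4*sqrt(z**2 + 2) - 96*z**3*sqrt(z**2 + 2) - 15*z*sqrt(z**2 + 2) - 2*sqrt(2)*z)/(6*sqrt(z**2 + 2)), which equals f(z).
F(0) = -2/3; F(-3) = -3771/4 - sqrt(22)/3.
Integral = F(0) - F(-3) = sqrt(22)/3 + 11305/12.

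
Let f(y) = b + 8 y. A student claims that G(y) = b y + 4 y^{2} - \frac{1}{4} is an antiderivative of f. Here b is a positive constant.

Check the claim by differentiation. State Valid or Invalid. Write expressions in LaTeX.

Valid - the claim checks out under differentiation.

d/dy[G] = b + 8 y
This equals f(y) exactly, so the claim holds.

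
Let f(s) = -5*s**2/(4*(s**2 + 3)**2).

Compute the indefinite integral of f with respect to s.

F(s) = 5*s/(8*s**2 + 24) - 5*sqrt(3)*atan(sqrt(3)*s/3)/24 + C

Differentiate the proposed F(s) back; it has to land on f(s) exactly.
Check: d/ds[5*s/(8*s**2 + 24) - 5*sqrt(3)*atan(sqrt(3)*s/3)/24] = -5*s**2/(4*s**4 + 24*s**2 + 36), which equals f(s).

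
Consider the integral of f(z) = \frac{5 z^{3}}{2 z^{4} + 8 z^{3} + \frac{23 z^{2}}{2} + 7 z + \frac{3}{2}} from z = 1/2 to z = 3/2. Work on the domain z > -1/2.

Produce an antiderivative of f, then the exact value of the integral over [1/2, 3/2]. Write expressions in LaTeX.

The denominator factors as \left(z + 1\right)^{2} \left(2 z + 1\right) \left(2 z + 3\right); partial fractions split f into directly integrable pieces: \frac{135}{2 \left(2 z + 3\right)} - \frac{5}{2 \left(2 z + 1\right)} - \frac{30}{z + 1} + \frac{10}{\left(z + 1\right)^{2}}.
F(z) = \frac{5 \left(- \left(z + 1\right) \log{\left(z + \frac{1}{2} \right)} - 24 \left(z + 1\right) \log{\left(z + 1 \right)} + 27 \left(z + 1\right) \log{\left(z + \frac{3}{2} \right)} - 8\right)}{4 \left(z + 1\right)} is an antiderivative of f.
Check: d/dz[\frac{5 \left(- \left(z + 1\right) \log{\left(z + \frac{1}{2} \right)} - 24 \left(z + 1\right) \log{\left(z + 1 \right)} + 27 \left(z + 1\right) \log{\left(z + \frac{3}{2} \right)} - 8\right)}{4 \left(z + 1\right)}] = \frac{10 z^{3}}{4 z^{4} + 16 z^{3} + 23 z^{2} + 14 z + 3}, which equals f(z).
F(3/2) = - 30 \log{\left(\frac{5}{2} \right)} - 4 - \frac{5 \log{\left(2 \right)}}{4} + \frac{135 \log{\left(3 \right)}}{4}; F(1/2) = - 30 \log{\left(\frac{3}{2} \right)} - \frac{20}{3} + \frac{135 \log{\left(2 \right)}}{4}.
Integral = F(3/2) - F(1/2) = - 30 \log{\left(\frac{5}{2} \right)} - 35 \log{\left(2 \right)} + \frac{8}{3} + 30 \log{\left(\frac{3}{2} \right)} + \frac{135 \log{\left(3 \right)}}{4}.

Antiderivative: F(z) = \frac{5 \left(- \left(z + 1\right) \log{\left(z + \frac{1}{2} \right)} - 24 \left(z + 1\right) \log{\left(z + 1 \right)} + 27 \left(z + 1\right) \log{\left(z + \frac{3}{2} \right)} - 8\right)}{4 \left(z + 1\right)}; value = - 30 \log{\left(\frac{5}{2} \right)} - 35 \log{\left(2 \right)} + \frac{8}{3} + 30 \log{\left(\frac{3}{2} \right)} + \frac{135 \log{\left(3 \right)}}{4}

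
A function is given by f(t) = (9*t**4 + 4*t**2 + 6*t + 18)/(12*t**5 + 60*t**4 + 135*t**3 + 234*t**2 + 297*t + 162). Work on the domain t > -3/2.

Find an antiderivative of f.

Factor the denominator (3*(t + 2)*(2*t + 3)**2*(t**2 + 3)) and decompose: f = -(33*t + 52)/(147*(t**2 + 3)) - 4075/(294*(2*t + 3)) + 113/(14*(2*t + 3)**2) + 166/(21*(t + 2)); each piece integrates to a log, atan, or power term.
Check: d/dt[-(24450*t*log(t + 3/2) - 27888*t*log(t + 2) + 396*t*log(t**2 + 3) + 416*sqrt(3)*t*atan(sqrt(3)*t/3) + 36675*log(t + 3/2) - 41832*log(t + 2) + 594*log(t**2 + 3) + 624*sqrt(3)*atan(sqrt(3)*t/3) + 7119)/(1764*(2*t + 3))] = (9*t**4 + 4*t**2 + 6*t + 18)/(12*t**5 + 60*t**4 + 135*t**3 + 234*t**2 + 297*t + 162) = f(t).

An antiderivative is F(t) = -(24450*t*log(t + 3/2) - 27888*t*log(t + 2) + 396*t*log(t**2 + 3) + 416*sqrt(3)*t*atan(sqrt(3)*t/3) + 36675*log(t + 3/2) - 41832*log(t + 2) + 594*log(t**2 + 3) + 624*sqrt(3)*atan(sqrt(3)*t/3) + 7119)/(1764*(2*t + 3)).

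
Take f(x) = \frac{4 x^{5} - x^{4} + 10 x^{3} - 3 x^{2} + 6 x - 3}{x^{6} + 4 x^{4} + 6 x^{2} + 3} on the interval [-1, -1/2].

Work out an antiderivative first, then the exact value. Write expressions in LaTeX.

A first test for any F(x): its x-derivative must equal f(x) identically.
F(x) = \log{\left(\frac{2 x^{4}}{3} + 2 x^{2} + 2 \right)} - \operatorname{atan}{\left(x \right)} is an antiderivative of f.
Check: d/dx[\log{\left(\frac{2 x^{4}}{3} + 2 x^{2} + 2 \right)} - \operatorname{atan}{\left(x \right)}] = \frac{4 x^{5} - x^{4} + 10 x^{3} - 3 x^{2} + 6 x - 3}{x^{6} + 4 x^{4} + 6 x^{2} + 3} = f(x).
F(-1/2) = \operatorname{atan}{\left(\frac{1}{2} \right)} + \log{\left(\frac{61}{24} \right)}; F(-1) = \frac{\pi}{4} + \log{\left(\frac{14}{3} \right)}.
Integral = F(-1/2) - F(-1) = - \log{\left(\frac{14}{3} \right)} - \frac{\pi}{4} + \operatorname{atan}{\left(\frac{1}{2} \right)} + \log{\left(\frac{61}{24} \right)}.

Antiderivative: F(x) = \log{\left(\frac{2 x^{4}}{3} + 2 x^{2} + 2 \right)} - \operatorname{atan}{\left(x \right)}; value = - \log{\left(\frac{14}{3} \right)} - \frac{\pi}{4} + \operatorname{atan}{\left(\frac{1}{2} \right)} + \log{\left(\frac{61}{24} \right)}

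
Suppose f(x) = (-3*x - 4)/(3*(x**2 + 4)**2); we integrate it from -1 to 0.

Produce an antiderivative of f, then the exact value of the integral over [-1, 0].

Antiderivative: F(x) = -(x - 3)/(6*x**2 + 24) - atan(x/2)/12; value = -atan(1/2)/12 - 1/120

Whatever form F(x) takes, F'(x) = f(x) is non-negotiable.
F(x) = -(x - 3)/(6*x**2 + 24) - atan(x/2)/12 is an antiderivative of f.
Check: d/dx[-(x - 3)/(6*x**2 + 24) - atan(x/2)/12] = (-3*x - 4)/(3*x**4 + 24*x**2 + 48), which equals f(x).
F(0) = 1/8; F(-1) = atan(1/2)/12 + 2/15.
Integral = F(0) - F(-1) = -atan(1/2)/12 - 1/120.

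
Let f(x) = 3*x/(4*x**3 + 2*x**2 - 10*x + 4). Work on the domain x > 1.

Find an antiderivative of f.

An antiderivative is F(x) = log(x - 1)/2 - 3*log(x - 1/2)/10 - log(x + 2)/5.

The denominator factors as 2*(x - 1)*(x + 2)*(2*x - 1); partial fractions split f into directly integrable pieces: -3/(5*(2*x - 1)) - 1/(5*(x + 2)) + 1/(2*(x - 1)).
Check: d/dx[log(x - 1)/2 - 3*log(x - 1/2)/10 - log(x + 2)/5] = 3*x/(4*x**3 + 2*x**2 - 10*x + 4) = f(x).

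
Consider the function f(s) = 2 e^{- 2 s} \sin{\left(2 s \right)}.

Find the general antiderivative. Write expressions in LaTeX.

F(s) = - \frac{\left(\sin{\left(2 s \right)} + \cos{\left(2 s \right)}\right) e^{- 2 s}}{2} + C

For F(s) to be correct the identity F'(s) - f(s) = 0 must hold.
Check: d/ds[- \frac{\left(\sin{\left(2 s \right)} + \cos{\left(2 s \right)}\right) e^{- 2 s}}{2}] = 2 e^{- 2 s} \sin{\left(2 s \right)} = f(s).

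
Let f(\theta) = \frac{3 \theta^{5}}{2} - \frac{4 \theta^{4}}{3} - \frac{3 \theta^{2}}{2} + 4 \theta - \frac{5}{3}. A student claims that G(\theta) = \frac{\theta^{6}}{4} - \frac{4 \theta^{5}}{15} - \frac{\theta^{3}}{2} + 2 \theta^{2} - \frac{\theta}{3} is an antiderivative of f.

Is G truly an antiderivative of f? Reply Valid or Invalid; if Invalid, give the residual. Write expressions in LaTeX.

Invalid: d/d\theta[G] - f = \frac{4}{3}, which is not 0.

d/d\theta[G] = \frac{3 \theta^{5}}{2} - \frac{4 \theta^{4}}{3} - \frac{3 \theta^{2}}{2} + 4 \theta - \frac{1}{3}
d/d\theta[G] - f(\theta) = \frac{4}{3} != 0.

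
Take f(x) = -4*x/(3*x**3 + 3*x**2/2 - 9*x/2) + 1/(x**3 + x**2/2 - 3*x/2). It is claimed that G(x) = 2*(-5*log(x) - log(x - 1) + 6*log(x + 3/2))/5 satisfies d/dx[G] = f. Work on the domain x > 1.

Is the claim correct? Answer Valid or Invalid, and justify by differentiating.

Invalid: d/dx[G] - f = (12 - 16*x)/(6*x**3 + 3*x**2 - 9*x), which is not 0.

d/dx[G] = (6 - 8*x)/(2*x**3 + x**2 - 3*x)
d/dx[G] - f(x) = (12 - 16*x)/(6*x**3 + 3*x**2 - 9*x) != 0.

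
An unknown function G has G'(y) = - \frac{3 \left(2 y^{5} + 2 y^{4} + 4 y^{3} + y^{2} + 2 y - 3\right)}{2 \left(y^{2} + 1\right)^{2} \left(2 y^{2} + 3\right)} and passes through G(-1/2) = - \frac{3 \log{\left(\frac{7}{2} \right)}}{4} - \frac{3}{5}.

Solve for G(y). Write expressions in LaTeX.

G(y) = \frac{3 y}{2 \left(y^{2} + 1\right)} - \frac{3 \log{\left(2 y^{2} + 3 \right)}}{4}

The proposed G(y) is checked by its d/dy: the result must match the given G'(y).
A general antiderivative is \frac{3 y}{2 \left(y^{2} + 1\right)} - \frac{3 \log{\left(2 y^{2} + 3 \right)}}{4} + C.
The condition gives C = - \frac{3 \log{\left(\frac{7}{2} \right)}}{4} - \frac{3}{5} - (- \frac{3 \log{\left(\frac{7}{2} \right)}}{4} - \frac{3}{5}) = 0.
So G(y) = \frac{3 y}{2 \left(y^{2} + 1\right)} - \frac{3 \log{\left(2 y^{2} + 3 \right)}}{4}.
Check: d/dy[\frac{3 y}{2 \left(y^{2} + 1\right)} - \frac{3 \log{\left(2 y^{2} + 3 \right)}}{4}] = \frac{- 6 y^{5} - 6 y^{4} - 12 y^{3} - 3 y^{2} - 6 y + 9}{4 y^{6} + 14 y^{4} + 16 y^{2} + 6}, which equals G'(y).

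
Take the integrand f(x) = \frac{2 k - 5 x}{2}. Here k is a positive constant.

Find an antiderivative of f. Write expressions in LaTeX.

An antiderivative is F(x) = k x - \frac{5 x^{2}}{4}.

A first test for any F(x): its x-derivative must equal f(x) identically.
Check: d/dx[k x - \frac{5 x^{2}}{4}] = k - \frac{5 x}{2}, which equals f(x).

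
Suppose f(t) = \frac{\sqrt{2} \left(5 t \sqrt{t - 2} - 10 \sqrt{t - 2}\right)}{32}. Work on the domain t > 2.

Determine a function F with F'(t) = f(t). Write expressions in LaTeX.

Any candidate F(t) must reproduce f(t) exactly when differentiated.
Check: d/dt[\frac{\left(\frac{t}{2} - 1\right)^{\frac{5}{2}}}{2}] = \frac{\sqrt{2} \left(5 t \sqrt{t - 2} - 10 \sqrt{t - 2}\right)}{32} = f(t).

An antiderivative is F(t) = \frac{\left(\frac{t}{2} - 1\right)^{\frac{5}{2}}}{2}.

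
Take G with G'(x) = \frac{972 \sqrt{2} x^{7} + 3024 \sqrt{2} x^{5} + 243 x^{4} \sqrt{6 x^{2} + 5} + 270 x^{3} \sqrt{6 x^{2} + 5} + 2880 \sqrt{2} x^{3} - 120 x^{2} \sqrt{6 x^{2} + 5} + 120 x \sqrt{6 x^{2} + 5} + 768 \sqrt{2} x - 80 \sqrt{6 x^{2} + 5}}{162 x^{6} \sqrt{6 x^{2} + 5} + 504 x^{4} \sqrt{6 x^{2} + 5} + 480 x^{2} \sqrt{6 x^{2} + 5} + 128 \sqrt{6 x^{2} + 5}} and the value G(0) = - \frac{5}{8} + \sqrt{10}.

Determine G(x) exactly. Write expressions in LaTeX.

Any candidate G(x) must reproduce the stated G'(x) exactly.
A general antiderivative is \frac{- 2 x - \frac{5}{4}}{\frac{3 x^{2}}{2} + 2} + 2 \sqrt{3 x^{2} + \frac{5}{2}} + \frac{\operatorname{atan}{\left(\frac{3 x}{2} \right)}}{4} + C.
The condition gives C = - \frac{5}{8} + \sqrt{10} - (- \frac{5}{8} + \sqrt{10}) = 0.
So G(x) = \frac{12 \sqrt{2} x^{2} \sqrt{6 x^{2} + 5} + 3 x^{2} \operatorname{atan}{\left(\frac{3 x}{2} \right)} - 16 x + 16 \sqrt{2} \sqrt{6 x^{2} + 5} + 4 \operatorname{atan}{\left(\frac{3 x}{2} \right)} - 10}{4 \left(3 x^{2} + 4\right)}.
Check: d/dx[\frac{12 \sqrt{2} x^{2} \sqrt{6 x^{2} + 5} + 3 x^{2} \operatorname{atan}{\left(\frac{3 x}{2} \right)} - 16 x + 16 \sqrt{2} \sqrt{6 x^{2} + 5} + 4 \operatorname{atan}{\left(\frac{3 x}{2} \right)} - 10}{4 \left(3 x^{2} + 4\right)}] = \frac{972 \sqrt{2} x^{7} + 3024 \sqrt{2} x^{5} + 243 x^{4} \sqrt{6 x^{2} + 5} + 270 x^{3} \sqrt{6 x^{2} + 5} + 2880 \sqrt{2} x^{3} - 120 x^{2} \sqrt{6 x^{2} + 5} + 120 x \sqrt{6 x^{2} + 5} + 768 \sqrt{2} x - 80 \sqrt{6 x^{2} + 5}}{162 x^{6} \sqrt{6 x^{2} + 5} + 504 x^{4} \sqrt{6 x^{2} + 5} + 480 x^{2} \sqrt{6 x^{2} + 5} + 128 \sqrt{6 x^{2} + 5}} = G'(x).

G(x) = \frac{12 \sqrt{2} x^{2} \sqrt{6 x^{2} + 5} + 3 x^{2} \operatorname{atan}{\left(\frac{3 x}{2} \right)} - 16 x + 16 \sqrt{2} \sqrt{6 x^{2} + 5} + 4 \operatorname{atan}{\left(\frac{3 x}{2} \right)} - 10}{4 \left(3 x^{2} + 4\right)}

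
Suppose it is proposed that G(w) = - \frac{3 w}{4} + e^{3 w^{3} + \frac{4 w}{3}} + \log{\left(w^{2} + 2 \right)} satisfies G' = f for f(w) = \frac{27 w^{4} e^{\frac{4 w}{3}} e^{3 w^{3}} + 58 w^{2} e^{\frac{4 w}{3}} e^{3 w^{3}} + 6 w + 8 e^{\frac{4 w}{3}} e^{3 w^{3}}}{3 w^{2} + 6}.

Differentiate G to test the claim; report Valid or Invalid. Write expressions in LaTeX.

Invalid: d/dw[G] - f = - \frac{3}{4}, which is not 0.

d/dw[G] = \frac{108 w^{4} e^{\frac{4 w}{3}} e^{3 w^{3}} + 232 w^{2} e^{\frac{4 w}{3}} e^{3 w^{3}} - 9 w^{2} + 24 w + 32 e^{\frac{4 w}{3}} e^{3 w^{3}} - 18}{12 w^{2} + 24}
d/dw[G] - f(w) = - \frac{3}{4} != 0.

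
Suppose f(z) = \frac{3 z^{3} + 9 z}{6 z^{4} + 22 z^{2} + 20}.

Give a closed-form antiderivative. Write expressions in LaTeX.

For F(z) to be correct the identity F'(z) - f(z) = 0 must hold.
Check: d/dz[- \frac{3 \log{\left(\frac{z^{2}}{2} + 1 \right)}}{4} + \log{\left(z^{2} + \frac{5}{3} \right)}] = \frac{3 z^{3} + 9 z}{6 z^{4} + 22 z^{2} + 20} = f(z).

An antiderivative is F(z) = - \frac{3 \log{\left(\frac{z^{2}}{2} + 1 \right)}}{4} + \log{\left(z^{2} + \frac{5}{3} \right)}.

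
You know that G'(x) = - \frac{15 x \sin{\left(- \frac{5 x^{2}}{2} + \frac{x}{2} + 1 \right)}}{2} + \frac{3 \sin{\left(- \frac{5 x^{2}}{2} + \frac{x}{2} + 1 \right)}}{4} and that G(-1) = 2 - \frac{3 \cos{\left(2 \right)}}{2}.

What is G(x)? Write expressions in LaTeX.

G(x) = 2 - \frac{3 \cos{\left(- \frac{5 x^{2}}{2} + \frac{x}{2} + 1 \right)}}{2}

G'(x) matches the chain-rule pattern g'(h)*h' with inner function h(x) = - \frac{5 x^{2}}{2} + \frac{x}{2} + 1; substituting u = h(x) collapses the integral.
A general antiderivative is - \frac{3 \cos{\left(- \frac{5 x^{2}}{2} + \frac{x}{2} + 1 \right)}}{2} + C.
The condition gives C = 2 - \frac{3 \cos{\left(2 \right)}}{2} - (- \frac{3 \cos{\left(2 \right)}}{2}) = 2.
So G(x) = 2 - \frac{3 \cos{\left(- \frac{5 x^{2}}{2} + \frac{x}{2} + 1 \right)}}{2}.
Check: d/dx[2 - \frac{3 \cos{\left(- \frac{5 x^{2}}{2} + \frac{x}{2} + 1 \right)}}{2}] = - \frac{15 x \sin{\left(- \frac{5 x^{2}}{2} + \frac{x}{2} + 1 \right)}}{2} + \frac{3 \sin{\left(- \frac{5 x^{2}}{2} + \frac{x}{2} + 1 \right)}}{4} = G'(x).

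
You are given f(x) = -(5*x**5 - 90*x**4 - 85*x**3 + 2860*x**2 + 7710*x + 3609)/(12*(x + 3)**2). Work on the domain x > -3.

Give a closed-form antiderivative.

An antiderivative is F(x) = -(5*x**5 - 145*x**4 + 700*x**3 + 5140*x**2 + 5300*x + 1464)/(48*(x + 3)).

For F(x) to be correct the identity F'(x) - f(x) = 0 must hold.
Check: d/dx[-(5*x**5 - 145*x**4 + 700*x**3 + 5140*x**2 + 5300*x + 1464)/(48*(x + 3))] = (-5*x**5 + 90*x**4 + 85*x**3 - 2860*x**2 - 7710*x - 3609)/(12*x**2 + 72*x + 108), which equals f(x).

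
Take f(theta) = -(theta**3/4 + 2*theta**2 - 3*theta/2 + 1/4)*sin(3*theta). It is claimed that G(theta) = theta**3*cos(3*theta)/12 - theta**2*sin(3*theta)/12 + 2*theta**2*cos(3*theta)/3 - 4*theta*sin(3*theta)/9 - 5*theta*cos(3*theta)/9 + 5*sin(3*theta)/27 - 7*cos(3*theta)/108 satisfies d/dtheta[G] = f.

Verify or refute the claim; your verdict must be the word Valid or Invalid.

Valid. The derivative of G reproduces f.

d/dtheta[G] = -theta**3*sin(3*theta)/4 - 2*theta**2*sin(3*theta) + 3*theta*sin(3*theta)/2 - sin(3*theta)/4
This equals f(theta) exactly, so the claim holds.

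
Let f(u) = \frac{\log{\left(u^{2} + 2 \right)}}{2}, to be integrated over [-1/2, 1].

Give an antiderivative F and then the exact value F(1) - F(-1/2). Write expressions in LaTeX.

Check any antiderivative F(u) by computing F'(u) and comparing it with f(u).
F(u) = \frac{u \log{\left(u^{2} + 2 \right)} - 2 u + 2 \sqrt{2} \operatorname{atan}{\left(\frac{\sqrt{2} u}{2} \right)}}{2} is an antiderivative of f.
Check: d/du[\frac{u \log{\left(u^{2} + 2 \right)} - 2 u + 2 \sqrt{2} \operatorname{atan}{\left(\frac{\sqrt{2} u}{2} \right)}}{2}] = \frac{\log{\left(u^{2} + 2 \right)}}{2} = f(u).
F(1) = -1 + \frac{\log{\left(3 \right)}}{2} + \sqrt{2} \operatorname{atan}{\left(\frac{\sqrt{2}}{2} \right)}; F(-1/2) = - \sqrt{2} \operatorname{atan}{\left(\frac{\sqrt{2}}{4} \right)} - \frac{\log{\left(\frac{9}{4} \right)}}{4} + \frac{1}{2}.
Integral = F(1) - F(-1/2) = - \frac{3}{2} + \frac{\log{\left(\frac{9}{4} \right)}}{4} + \sqrt{2} \operatorname{atan}{\left(\frac{\sqrt{2}}{4} \right)} + \frac{\log{\left(3 \right)}}{2} + \sqrt{2} \operatorname{atan}{\left(\frac{\sqrt{2}}{2} \right)}.

Antiderivative: F(u) = \frac{u \log{\left(u^{2} + 2 \right)} - 2 u + 2 \sqrt{2} \operatorname{atan}{\left(\frac{\sqrt{2} u}{2} \right)}}{2}; value = - \frac{3}{2} + \frac{\log{\left(\frac{9}{4} \right)}}{4} + \sqrt{2} \operatorname{atan}{\left(\frac{\sqrt{2}}{4} \right)} + \frac{\log{\left(3 \right)}}{2} + \sqrt{2} \operatorname{atan}{\left(\frac{\sqrt{2}}{2} \right)}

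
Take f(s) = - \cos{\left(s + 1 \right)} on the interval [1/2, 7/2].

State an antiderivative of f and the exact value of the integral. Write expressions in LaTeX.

Whatever form F(s) takes, F'(s) = f(s) is non-negotiable.
F(s) = - \sin{\left(s + 1 \right)} is an antiderivative of f.
Check: d/ds[- \sin{\left(s + 1 \right)}] = - \cos{\left(s + 1 \right)} = f(s).
F(7/2) = - \sin{\left(\frac{9}{2} \right)}; F(1/2) = - \sin{\left(\frac{3}{2} \right)}.
Integral = F(7/2) - F(1/2) = - \sin{\left(\frac{9}{2} \right)} + \sin{\left(\frac{3}{2} \right)}.

Antiderivative: F(s) = - \sin{\left(s + 1 \right)}; value = - \sin{\left(\frac{9}{2} \right)} + \sin{\left(\frac{3}{2} \right)}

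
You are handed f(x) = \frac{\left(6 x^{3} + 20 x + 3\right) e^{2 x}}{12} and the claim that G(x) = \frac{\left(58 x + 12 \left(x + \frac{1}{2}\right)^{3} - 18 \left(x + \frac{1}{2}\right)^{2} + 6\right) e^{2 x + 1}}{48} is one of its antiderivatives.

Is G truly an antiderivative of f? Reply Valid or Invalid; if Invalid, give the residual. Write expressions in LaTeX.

d/dx[G] = \frac{e x^{3} e^{2 x}}{2} + \frac{3 e x^{2} e^{2 x}}{4} + \frac{49 e x e^{2 x}}{24} + \frac{55 e e^{2 x}}{48}
d/dx[G] - f(x) = - \frac{x^{3} e^{2 x}}{2} + \frac{e x^{3} e^{2 x}}{2} + \frac{3 e x^{2} e^{2 x}}{4} - \frac{5 x e^{2 x}}{3} + \frac{49 e x e^{2 x}}{24} - \frac{e^{2 x}}{4} + \frac{55 e e^{2 x}}{48} != 0.

Invalid: d/dx[G] - f = - \frac{x^{3} e^{2 x}}{2} + \frac{e x^{3} e^{2 x}}{2} + \frac{3 e x^{2} e^{2 x}}{4} - \frac{5 x e^{2 x}}{3} + \frac{49 e x e^{2 x}}{24} - \frac{e^{2 x}}{4} + \frac{55 e e^{2 x}}{48}, which is not 0.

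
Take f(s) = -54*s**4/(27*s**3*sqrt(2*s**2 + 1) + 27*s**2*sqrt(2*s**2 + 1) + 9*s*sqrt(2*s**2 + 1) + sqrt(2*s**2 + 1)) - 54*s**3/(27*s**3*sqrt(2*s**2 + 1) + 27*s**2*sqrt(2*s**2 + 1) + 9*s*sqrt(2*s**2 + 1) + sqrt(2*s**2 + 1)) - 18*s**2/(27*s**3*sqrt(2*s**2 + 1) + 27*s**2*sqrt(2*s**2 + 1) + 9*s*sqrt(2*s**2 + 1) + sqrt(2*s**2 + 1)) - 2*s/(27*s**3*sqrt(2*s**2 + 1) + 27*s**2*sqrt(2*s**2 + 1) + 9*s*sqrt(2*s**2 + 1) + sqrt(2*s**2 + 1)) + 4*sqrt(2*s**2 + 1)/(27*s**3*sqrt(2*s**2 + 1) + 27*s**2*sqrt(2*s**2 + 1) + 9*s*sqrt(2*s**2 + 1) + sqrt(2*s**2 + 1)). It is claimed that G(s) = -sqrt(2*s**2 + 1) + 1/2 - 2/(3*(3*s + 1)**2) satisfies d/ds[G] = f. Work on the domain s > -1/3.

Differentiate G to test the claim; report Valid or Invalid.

d/ds[G] = (-54*s**4 - 54*s**3 - 18*s**2 - 2*s + 4*sqrt(2*s**2 + 1))/(27*s**3*sqrt(2*s**2 + 1) + 27*s**2*sqrt(2*s**2 + 1) + 9*s*sqrt(2*s**2 + 1) + sqrt(2*s**2 + 1))
This equals f(s) exactly, so the claim holds.

Valid: G'(s) = f(s).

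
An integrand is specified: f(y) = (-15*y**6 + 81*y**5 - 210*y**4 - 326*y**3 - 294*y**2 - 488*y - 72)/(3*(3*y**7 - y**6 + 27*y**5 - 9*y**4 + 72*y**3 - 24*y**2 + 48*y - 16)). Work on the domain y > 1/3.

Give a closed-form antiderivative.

Since d/dy undoes antidifferentiation here, F'(y) = f(y) is required of F(y).
Check: d/dy[(-30*y - 5*(y**2 + 4)*log(3*y - 1) - 3*(y**2 + 4)*atan(y) + 8)/(3*(y**2 + 4))] = (-15*y**6 + 81*y**5 - 210*y**4 - 326*y**3 - 294*y**2 - 488*y - 72)/(9*y**7 - 3*y**6 + 81*y**5 - 27*y**4 + 216*y**3 - 72*y**2 + 144*y - 48), which equals f(y).

An antiderivative is F(y) = (-30*y - 5*(y**2 + 4)*log(3*y - 1) - 3*(y**2 + 4)*atan(y) + 8)/(3*(y**2 + 4)).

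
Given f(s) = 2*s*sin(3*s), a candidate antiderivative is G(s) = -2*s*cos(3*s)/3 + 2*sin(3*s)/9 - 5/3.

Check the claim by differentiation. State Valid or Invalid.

d/ds[G] = 2*s*sin(3*s)
This equals f(s) exactly, so the claim holds.

Valid - differentiating G returns exactly f.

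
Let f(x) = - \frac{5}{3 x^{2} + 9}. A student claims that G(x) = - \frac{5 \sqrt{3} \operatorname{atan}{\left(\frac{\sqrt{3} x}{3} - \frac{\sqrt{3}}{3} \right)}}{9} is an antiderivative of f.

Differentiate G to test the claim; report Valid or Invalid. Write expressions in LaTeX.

Invalid: d/dx[G] - f = \frac{5 - 10 x}{3 x^{4} - 6 x^{3} + 21 x^{2} - 18 x + 36}, which is not 0.

d/dx[G] = - \frac{5}{3 x^{2} - 6 x + 12}
d/dx[G] - f(x) = \frac{5 - 10 x}{3 x^{4} - 6 x^{3} + 21 x^{2} - 18 x + 36} != 0.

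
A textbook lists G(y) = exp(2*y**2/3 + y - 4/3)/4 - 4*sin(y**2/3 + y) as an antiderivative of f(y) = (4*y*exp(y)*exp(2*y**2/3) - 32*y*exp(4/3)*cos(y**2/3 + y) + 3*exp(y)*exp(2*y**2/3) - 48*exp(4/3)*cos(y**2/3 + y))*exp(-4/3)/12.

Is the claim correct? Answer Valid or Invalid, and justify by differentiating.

d/dy[G] = y*exp(-4/3)*exp(y)*exp(2*y**2/3)/3 - 8*y*cos(y**2/3 + y)/3 + exp(-4/3)*exp(y)*exp(2*y**2/3)/4 - 4*cos(y**2/3 + y)
This equals f(y) exactly, so the claim holds.

Valid: G'(y) = f(y).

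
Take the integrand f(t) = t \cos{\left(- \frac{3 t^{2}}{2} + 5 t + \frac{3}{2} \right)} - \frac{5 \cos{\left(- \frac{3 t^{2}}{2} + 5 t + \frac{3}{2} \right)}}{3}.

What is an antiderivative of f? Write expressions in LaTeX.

An antiderivative is F(t) = - \frac{\sin{\left(- \frac{3 t^{2}}{2} + 5 t + \frac{3}{2} \right)}}{3}.

The substitution u = - \frac{3 t^{2}}{2} + 5 t + \frac{3}{2} works: f is exactly (dF/du)*(du/dt) for that inner function.
Check: d/dt[- \frac{\sin{\left(- \frac{3 t^{2}}{2} + 5 t + \frac{3}{2} \right)}}{3}] = t \cos{\left(- \frac{3 t^{2}}{2} + 5 t + \frac{3}{2} \right)} - \frac{5 \cos{\left(- \frac{3 t^{2}}{2} + 5 t + \frac{3}{2} \right)}}{3} = f(t).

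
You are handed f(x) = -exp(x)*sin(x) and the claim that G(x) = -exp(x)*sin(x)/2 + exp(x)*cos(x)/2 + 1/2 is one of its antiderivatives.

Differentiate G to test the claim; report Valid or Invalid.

d/dx[G] = -exp(x)*sin(x)
This equals f(x) exactly, so the claim holds.

Valid - the claim checks out under differentiation.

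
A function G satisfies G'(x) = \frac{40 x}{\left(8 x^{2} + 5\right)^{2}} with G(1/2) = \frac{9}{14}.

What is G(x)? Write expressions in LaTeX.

The substitution u = 4 x^{2} + \frac{5}{2} works: G'(x) is exactly (dG/du)*(du/dx) for that inner function.
A general antiderivative is - \frac{5}{4 \left(4 x^{2} + \frac{5}{2}\right)} + C.
The condition gives C = \frac{9}{14} - (- \frac{5}{14}) = 1.
So G(x) = \frac{16 x^{2} + 5}{2 \left(8 x^{2} + 5\right)}.
Check: d/dx[\frac{16 x^{2} + 5}{2 \left(8 x^{2} + 5\right)}] = \frac{40 x}{64 x^{4} + 80 x^{2} + 25}, which equals G'(x).

G(x) = \frac{16 x^{2} + 5}{2 \left(8 x^{2} + 5\right)}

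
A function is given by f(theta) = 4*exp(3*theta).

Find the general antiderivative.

F(theta) = 4*exp(3*theta)/3 + C

A first test for any F(theta): its theta-derivative must equal f(theta) identically.
Check: d/dtheta[4*exp(3*theta)/3] = 4*exp(3*theta) = f(theta).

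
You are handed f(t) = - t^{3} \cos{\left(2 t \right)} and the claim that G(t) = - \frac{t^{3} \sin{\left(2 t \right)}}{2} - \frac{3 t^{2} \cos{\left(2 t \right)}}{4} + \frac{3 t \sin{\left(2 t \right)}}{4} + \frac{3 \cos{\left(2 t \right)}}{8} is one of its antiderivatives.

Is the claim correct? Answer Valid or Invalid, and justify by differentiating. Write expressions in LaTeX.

Valid: G'(t) = f(t).

d/dt[G] = - t^{3} \cos{\left(2 t \right)}
This equals f(t) exactly, so the claim holds.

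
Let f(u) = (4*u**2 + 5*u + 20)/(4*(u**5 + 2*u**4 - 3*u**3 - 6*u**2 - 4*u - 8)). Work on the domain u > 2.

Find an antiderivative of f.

An antiderivative is F(u) = 23*log(u - 2)/160 - 163*log(u + 2)/800 + 3*log(u**2 + 1)/100 - 37*atan(u)/100 + 13/(40*u + 80).

The denominator factors as 4*(u - 2)*(u + 2)**2*(u**2 + 1); partial fractions split f into directly integrable pieces: (6*u - 37)/(100*(u**2 + 1)) - 163/(800*(u + 2)) - 13/(40*(u + 2)**2) + 23/(160*(u - 2)).
Check: d/du[23*log(u - 2)/160 - 163*log(u + 2)/800 + 3*log(u**2 + 1)/100 - 37*atan(u)/100 + 13/(40*u + 80)] = (4*u**2 + 5*u + 20)/(4*u**5 + 8*u**4 - 12*u**3 - 24*u**2 - 16*u - 32), which equals f(u).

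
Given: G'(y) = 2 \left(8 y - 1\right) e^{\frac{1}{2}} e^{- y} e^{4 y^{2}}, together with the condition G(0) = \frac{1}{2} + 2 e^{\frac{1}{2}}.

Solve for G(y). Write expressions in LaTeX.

The substitution u = 4 y^{2} - y + \frac{1}{2} works: G'(y) is exactly (dG/du)*(du/dy) for that inner function.
A general antiderivative is 2 e^{4 y^{2} - y + \frac{1}{2}} + C.
The condition gives C = \frac{1}{2} + 2 e^{\frac{1}{2}} - (2 e^{\frac{1}{2}}) = \frac{1}{2}.
So G(y) = 2 e^{4 y^{2} - y + \frac{1}{2}} + \frac{1}{2}.
Check: d/dy[2 e^{4 y^{2} - y + \frac{1}{2}} + \frac{1}{2}] = 16 y e^{\frac{1}{2}} e^{- y} e^{4 y^{2}} - 2 e^{\frac{1}{2}} e^{- y} e^{4 y^{2}}, which equals G'(y).

G(y) = 2 e^{4 y^{2} - y + \frac{1}{2}} + \frac{1}{2}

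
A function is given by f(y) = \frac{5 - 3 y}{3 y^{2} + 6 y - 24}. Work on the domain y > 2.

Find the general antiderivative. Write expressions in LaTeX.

Factor the denominator (3 \left(y - 2\right) \left(y + 4\right)) and decompose: f = - \frac{17}{18 \left(y + 4\right)} - \frac{1}{18 \left(y - 2\right)}; each piece integrates to a log, atan, or power term.
Check: d/dy[- \frac{\log{\left(y - 2 \right)}}{18} - \frac{17 \log{\left(y + 4 \right)}}{18}] = \frac{5 - 3 y}{3 y^{2} + 6 y - 24} = f(y).

F(y) = - \frac{\log{\left(y - 2 \right)}}{18} - \frac{17 \log{\left(y + 4 \right)}}{18} + C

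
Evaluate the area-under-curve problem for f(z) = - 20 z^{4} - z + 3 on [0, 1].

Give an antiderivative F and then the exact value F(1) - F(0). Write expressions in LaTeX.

Antiderivative: F(z) = \frac{- 8 z^{5} - z^{2} + 6 z - 6}{2}; value = - \frac{3}{2}

The integrand splits into summands that can be handled one at a time.
F(z) = \frac{- 8 z^{5} - z^{2} + 6 z - 6}{2} is an antiderivative of f.
Check: d/dz[\frac{- 8 z^{5} - z^{2} + 6 z - 6}{2}] = - 20 z^{4} - z + 3 = f(z).
F(1) = - \frac{9}{2}; F(0) = -3.
Integral = F(1) - F(0) = - \frac{3}{2}.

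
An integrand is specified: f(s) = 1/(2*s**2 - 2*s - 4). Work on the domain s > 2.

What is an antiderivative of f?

An antiderivative is F(s) = (log(s - 2) - log(s + 1))/6.

The denominator factors as 2*(s - 2)*(s + 1); partial fractions split f into directly integrable pieces: -1/(6*(s + 1)) + 1/(6*(s - 2)).
Check: d/ds[(log(s - 2) - log(s + 1))/6] = 1/(2*s**2 - 2*s - 4) = f(s).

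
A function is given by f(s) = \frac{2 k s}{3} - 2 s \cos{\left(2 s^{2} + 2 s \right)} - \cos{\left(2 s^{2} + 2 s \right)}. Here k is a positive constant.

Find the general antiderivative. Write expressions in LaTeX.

F(s) = \frac{k s^{2}}{3} - \frac{\sin{\left(2 s^{2} + 2 s \right)}}{2} + C

The integrand splits into summands that can be handled one at a time.
Check: d/ds[\frac{k s^{2}}{3} - \frac{\sin{\left(2 s^{2} + 2 s \right)}}{2}] = \frac{2 k s}{3} - 2 s \cos{\left(2 s^{2} + 2 s \right)} - \cos{\left(2 s^{2} + 2 s \right)} = f(s).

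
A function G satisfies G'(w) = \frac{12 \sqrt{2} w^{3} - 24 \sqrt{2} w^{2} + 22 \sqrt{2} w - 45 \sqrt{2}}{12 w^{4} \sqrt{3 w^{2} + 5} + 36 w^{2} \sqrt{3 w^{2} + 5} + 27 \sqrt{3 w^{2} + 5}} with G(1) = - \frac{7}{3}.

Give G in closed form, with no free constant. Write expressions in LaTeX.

G(w) = - \frac{3 w \sqrt{\frac{3 w^{2}}{2} + \frac{5}{2}}}{3 w^{2} + \frac{9}{2}} - \frac{2 \sqrt{\frac{3 w^{2}}{2} + \frac{5}{2}}}{3 w^{2} + \frac{9}{2}} - 1

Recover the given G'(w) by differentiating a candidate G(w); any mismatch rules it out.
A general antiderivative is - \frac{\left(3 w + 2\right) \sqrt{\frac{3 w^{2}}{2} + \frac{5}{2}}}{3 \left(w^{2} + \frac{3}{2}\right)} + C.
The condition gives C = - \frac{7}{3} - (- \frac{4}{3}) = -1.
So G(w) = - \frac{3 w \sqrt{\frac{3 w^{2}}{2} + \frac{5}{2}}}{3 w^{2} + \frac{9}{2}} - \frac{2 \sqrt{\frac{3 w^{2}}{2} + \frac{5}{2}}}{3 w^{2} + \frac{9}{2}} - 1.
Check: d/dw[- \frac{3 w \sqrt{\frac{3 w^{2}}{2} + \frac{5}{2}}}{3 w^{2} + \frac{9}{2}} - \frac{2 \sqrt{\frac{3 w^{2}}{2} + \frac{5}{2}}}{3 w^{2} + \frac{9}{2}} - 1] = \frac{12 \sqrt{2} w^{3} - 24 \sqrt{2} w^{2} + 22 \sqrt{2} w - 45 \sqrt{2}}{12 w^{4} \sqrt{3 w^{2} + 5} + 36 w^{2} \sqrt{3 w^{2} + 5} + 27 \sqrt{3 w^{2} + 5}} = G'(w).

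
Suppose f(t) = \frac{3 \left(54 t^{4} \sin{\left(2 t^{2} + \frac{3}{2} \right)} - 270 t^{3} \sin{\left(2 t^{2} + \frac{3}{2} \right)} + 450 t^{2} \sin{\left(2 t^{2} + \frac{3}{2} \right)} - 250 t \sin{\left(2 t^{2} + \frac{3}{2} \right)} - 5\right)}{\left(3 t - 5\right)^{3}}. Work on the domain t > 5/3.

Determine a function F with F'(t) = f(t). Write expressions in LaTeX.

An antiderivative is F(t) = - \frac{3 \cos{\left(2 t^{2} + \frac{3}{2} \right)}}{2} + \frac{5}{2 \left(3 t - 5\right)^{2}}.

A first test for any F(t): its t-derivative must equal f(t) identically.
Check: d/dt[- \frac{3 \cos{\left(2 t^{2} + \frac{3}{2} \right)}}{2} + \frac{5}{2 \left(3 t - 5\right)^{2}}] = \frac{162 t^{4} \sin{\left(2 t^{2} + \frac{3}{2} \right)} - 810 t^{3} \sin{\left(2 t^{2} + \frac{3}{2} \right)} + 1350 t^{2} \sin{\left(2 t^{2} + \frac{3}{2} \right)} - 750 t \sin{\left(2 t^{2} + \frac{3}{2} \right)} - 15}{27 t^{3} - 135 t^{2} + 225 t - 125}, which equals f(t).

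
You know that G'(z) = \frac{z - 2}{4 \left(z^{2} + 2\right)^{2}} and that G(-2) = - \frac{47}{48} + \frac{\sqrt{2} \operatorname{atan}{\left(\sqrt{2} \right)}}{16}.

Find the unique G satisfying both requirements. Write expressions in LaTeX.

Since d/dz undoes antidifferentiation here, G(z) must give back the stated G'(z).
A general antiderivative is \frac{- z - 1}{8 z^{2} + 16} - \frac{\sqrt{2} \operatorname{atan}{\left(\frac{\sqrt{2} z}{2} \right)}}{16} + C.
The condition gives C = - \frac{47}{48} + \frac{\sqrt{2} \operatorname{atan}{\left(\sqrt{2} \right)}}{16} - (\frac{1}{48} + \frac{\sqrt{2} \operatorname{atan}{\left(\sqrt{2} \right)}}{16}) = -1.
So G(z) = - \frac{z}{8 z^{2} + 16} - \frac{\sqrt{2} \operatorname{atan}{\left(\frac{\sqrt{2} z}{2} \right)}}{16} - 1 - \frac{1}{8 z^{2} + 16}.
Check: d/dz[- \frac{z}{8 z^{2} + 16} - \frac{\sqrt{2} \operatorname{atan}{\left(\frac{\sqrt{2} z}{2} \right)}}{16} - 1 - \frac{1}{8 z^{2} + 16}] = \frac{z - 2}{4 z^{4} + 16 z^{2} + 16}, which equals G'(z).

G(z) = - \frac{z}{8 z^{2} + 16} - \frac{\sqrt{2} \operatorname{atan}{\left(\frac{\sqrt{2} z}{2} \right)}}{16} - 1 - \frac{1}{8 z^{2} + 16}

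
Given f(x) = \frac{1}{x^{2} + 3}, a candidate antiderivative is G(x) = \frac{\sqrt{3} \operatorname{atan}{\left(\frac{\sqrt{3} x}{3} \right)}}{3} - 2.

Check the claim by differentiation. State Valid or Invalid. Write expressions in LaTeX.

Valid - the claim checks out under differentiation.

d/dx[G] = \frac{1}{x^{2} + 3}
This equals f(x) exactly, so the claim holds.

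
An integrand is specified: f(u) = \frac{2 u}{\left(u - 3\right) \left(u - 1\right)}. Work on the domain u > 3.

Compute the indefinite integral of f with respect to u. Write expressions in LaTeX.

F(u) = 3 \log{\left(u - 3 \right)} - \log{\left(u - 1 \right)} + C

Factor the denominator (\left(u - 3\right) \left(u - 1\right)) and decompose: f = - \frac{1}{u - 1} + \frac{3}{u - 3}; each piece integrates to a log, atan, or power term.
Check: d/du[3 \log{\left(u - 3 \right)} - \log{\left(u - 1 \right)}] = \frac{2 u}{u^{2} - 4 u + 3}, which equals f(u).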